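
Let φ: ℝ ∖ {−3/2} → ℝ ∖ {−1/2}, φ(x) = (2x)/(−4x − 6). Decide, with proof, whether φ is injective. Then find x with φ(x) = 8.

-24/17

Suppose φ(x_1) = φ(x_2). Cross-multiplying: (2x_1)(−4x_2 − 6) = (2x_2)(−4x_1 − 6).
Expanding both sides and cancelling the symmetric terms leaves −12·(x_1 − x_2) = 0. Since −12 ≠ 0, x_1 = x_2. Thus φ is injective.
Solving φ(x) = 8: cross-multiplying gives 2x = 8(−4x − 6), which rearranges to 34x = −48, so x = −24/17.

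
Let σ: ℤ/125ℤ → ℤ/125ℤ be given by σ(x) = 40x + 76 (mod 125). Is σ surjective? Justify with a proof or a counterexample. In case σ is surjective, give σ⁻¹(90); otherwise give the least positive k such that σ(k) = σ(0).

25

Since gcd(40, 125) = 5, we have 40x ≡ 0 (mod 5) for all x, so σ(x) ≡ 1 (mod 5).
But 0 ≢ 1 (mod 5), so 0 ∈ ℤ/125ℤ has no preimage. Hence σ is not surjective.
Since σ is not surjective, we find the least positive k with σ(k) = σ(0): this means 40k ≡ 0 (mod 125), i.e. 125 ∣ 40k. Since gcd(40, 125) = 5, dividing through by 5 this holds exactly when 25 ∣ 8k, and as gcd(8, 25) = 1, exactly when 25 ∣ k.
The smallest positive such k is 25.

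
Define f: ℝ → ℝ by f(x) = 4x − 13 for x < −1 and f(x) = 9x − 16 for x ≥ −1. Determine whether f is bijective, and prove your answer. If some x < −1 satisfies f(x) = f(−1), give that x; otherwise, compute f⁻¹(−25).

Both pieces are strictly increasing (slopes 4 and 9), so each is injective on its own interval.
The left piece maps (−∞, −1) onto (−∞, −17); the right piece maps [−1, ∞) onto [−25, ∞).
These images overlap. In particular f(−1) = −25 (right piece), and solving 4x − 13 = −25 on the left piece gives x = −3 < −1.
So f(−3) = f(−1) with −3 ≠ −1, and f is not injective, hence not bijective. This x = −3 is the requested value below −1.

-3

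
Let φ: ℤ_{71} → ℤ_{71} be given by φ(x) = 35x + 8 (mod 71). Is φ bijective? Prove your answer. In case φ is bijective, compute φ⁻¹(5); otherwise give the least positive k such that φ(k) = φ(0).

6

If φ(a) = φ(b), then 35a ≡ 35b (mod 71). Because gcd(35, 71) = 1, we may cancel 35 to get a ≡ b (mod 71).
We now compute 35⁻¹ mod 71 explicitly. Euclid's algorithm: 71 = 2·35 + 1; back-substituting gives 1 = 69·35 − 34·71, so 35⁻¹ ≡ 69 (mod 71).
For any y ∈ ℤ_{71}, x = 69(y − 8) mod 71 satisfies φ(x) = 35·69(y − 8) + 8 ≡ y (since 35·69 ≡ 1 mod 71). So every y has a preimage.
So φ is bijective.
Since φ is bijective, we compute φ⁻¹(5): solve 35x + 8 ≡ 5 (mod 71), i.e. 35x ≡ 68 (mod 71).
Multiplying by 35⁻¹ = 69 gives x ≡ 69·68 = 4692 = 66·71 + 6 ≡ 6 (mod 71).
Check: φ(6) = 35·6 + 8 = 218 = 3·71 + 5 ≡ 5 (mod 71).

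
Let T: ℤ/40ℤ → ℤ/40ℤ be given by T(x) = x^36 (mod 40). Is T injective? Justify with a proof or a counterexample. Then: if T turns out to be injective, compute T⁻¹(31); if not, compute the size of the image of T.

4

T(1) = 1^36 = 1.
T(3): Repeated squaring mod 40: 3^1 ≡ 3, 3^2 ≡ 3² = 9, 3^4 ≡ 9² = 81 ≡ 1, 3^8 ≡ 1² = 1, 3^16 ≡ 1² = 1, 3^32 ≡ 1² = 1. Since 36 = 32 + 4, 3^36 ≡ 1·1: 1·1 = 1. So 3^36 ≡ 1 (mod 40).
So T(1) = T(3) = 1 while 1 ≠ 3, so T is not injective.
Since T is not injective, we determine |image(T)|. Computing x^36 mod 40 for each x (by repeated squaring, reducing mod 40 at every step), the values T(0), T(1), …, T(39) are: 0, 1, 16, 1, 16, 25, 16, 1, 16, 1, 0, 1, 16, 1, 16, 25, 16, 1, 16, 1, 0, 1, 16, 1, 16, 25, 16, 1, 16, 1, 0, 1, 16, 1, 16, 25, 16, 1, 16, 1.
The distinct values are {0, 1, 16, 25}; there are 4 of them.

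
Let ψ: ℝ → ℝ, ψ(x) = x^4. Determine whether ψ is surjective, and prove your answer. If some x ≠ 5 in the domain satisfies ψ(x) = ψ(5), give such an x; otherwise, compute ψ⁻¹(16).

Since 4 is even, x^4 ≥ 0 for all x ∈ ℝ, so −1 ∈ ℝ has no preimage. Therefore ψ is not surjective.
For the follow-up, such an x exists: taking x = −5 ∈ ℝ gives ψ(−5) = 625 = ψ(5) with −5 ≠ 5.

-5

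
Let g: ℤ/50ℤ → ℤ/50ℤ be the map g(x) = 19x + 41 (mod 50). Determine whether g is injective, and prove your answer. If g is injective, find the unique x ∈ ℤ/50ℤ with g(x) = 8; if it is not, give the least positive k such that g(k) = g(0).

If g(s) = g(t), then 19s ≡ 19t (mod 50). Because gcd(19, 50) = 1, we may cancel 19 to get s ≡ t (mod 50).
So g is injective.
We now compute 19⁻¹ mod 50 explicitly. Euclid's algorithm: 50 = 2·19 + 12, 19 = 1·12 + 7, 12 = 1·7 + 5, 7 = 1·5 + 2, 5 = 2·2 + 1; back-substituting gives 1 = 29·19 − 11·50, so 19⁻¹ ≡ 29 (mod 50).
Since g is injective, we compute g⁻¹(8): solve 19x + 41 ≡ 8 (mod 50), i.e. 19x ≡ 17 (mod 50).
Multiplying by 19⁻¹ = 29 gives x ≡ 29·17 = 493 = 9·50 + 43 ≡ 43 (mod 50).
Check: g(43) = 19·43 + 41 = 858 = 17·50 + 8 ≡ 8 (mod 50).

43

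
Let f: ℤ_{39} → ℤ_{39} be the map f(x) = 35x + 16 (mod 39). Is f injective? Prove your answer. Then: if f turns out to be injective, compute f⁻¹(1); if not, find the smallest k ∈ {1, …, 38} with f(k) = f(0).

If f(u) = f(v), then 35u ≡ 35v (mod 39). Because gcd(35, 39) = 1, we may cancel 35 to get u ≡ v (mod 39).
Hence f is injective.
We now compute 35⁻¹ mod 39 explicitly. Euclid's algorithm: 39 = 1·35 + 4, 35 = 8·4 + 3, 4 = 1·3 + 1; back-substituting gives 1 = 29·35 − 26·39, so 35⁻¹ ≡ 29 (mod 39).
Since f is injective, we find f⁻¹(1): we need 35x ≡ 1 − 16 ≡ 24 (mod 39). Using 35⁻¹ = 29: x ≡ 29·24 = 696 = 17·39 + 33, so x = 33.
Check: f(33) = 35·33 + 16 = 1171 = 30·39 + 1 ≡ 1 (mod 39).

33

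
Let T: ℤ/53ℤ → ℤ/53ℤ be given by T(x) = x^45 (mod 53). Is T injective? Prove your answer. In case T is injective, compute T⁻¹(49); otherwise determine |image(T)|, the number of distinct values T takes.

Since 53 is prime, the nonzero elements of ℤ/53ℤ form a cyclic group of order 52.
As gcd(45, 52) = 1, raising to the 45th power is a bijection on this group: if s^45 ≡ t^45 then (st^{−1})^45 = 1, and the only element of order dividing gcd(45, 52) = 1 is 1, so s = t.
With T(0) = 0 this makes T injective on all of ℤ/53ℤ, hence bijective (finite equal-size domain and codomain). In particular T is injective.
Since T is injective, we find the preimage of 49. The inverse of x ↦ x^45 on (ℤ/53ℤ)^× is x ↦ x^37, because 45·37 = 1665 = 32·52 + 1 ≡ 1 (mod 52) and x^{52} = 1 for x ≠ 0 (Fermat). So T⁻¹(49) = 49^37 mod 53.
Repeated squaring mod 53: 49^1 ≡ 49, 49^2 ≡ 49² = 2401 ≡ 16, 49^4 ≡ 16² = 256 ≡ 44, 49^8 ≡ 44² = 1936 ≡ 28, 49^16 ≡ 28² = 784 ≡ 42, 49^32 ≡ 42² = 1764 ≡ 15. Since 37 = 32 + 4 + 1, 49^37 ≡ 15·44·49: 15·44 = 660 ≡ 24, then 24·49 = 1176 ≡ 10. So 49^37 ≡ 10 (mod 53).
Hence T⁻¹(49) = 10.

10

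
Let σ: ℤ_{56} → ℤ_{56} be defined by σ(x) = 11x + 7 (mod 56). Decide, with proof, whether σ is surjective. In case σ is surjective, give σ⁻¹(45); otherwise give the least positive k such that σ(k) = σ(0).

34

Recall that surjectivity means every element of the codomain has a preimage under σ.
Since gcd(11, 56) = 1, 11 is invertible modulo 56. Euclid's algorithm: 56 = 5·11 + 1; back-substituting gives 1 = 51·11 − 10·56, so 11⁻¹ ≡ 51 (mod 56).
For any y ∈ ℤ_{56}, x = 51(y − 7) mod 56 satisfies σ(x) = 11·51(y − 7) + 7 ≡ y (since 11·51 ≡ 1 mod 56). So every y has a preimage.
Therefore σ is surjective.
Since σ is surjective, we find σ⁻¹(45): we need 11x ≡ 45 − 7 ≡ 38 (mod 56). Using 11⁻¹ = 51: x ≡ 51·38 = 1938 = 34·56 + 34, so x = 34.
Check: σ(34) = 11·34 + 7 = 381 = 6·56 + 45 ≡ 45 (mod 56).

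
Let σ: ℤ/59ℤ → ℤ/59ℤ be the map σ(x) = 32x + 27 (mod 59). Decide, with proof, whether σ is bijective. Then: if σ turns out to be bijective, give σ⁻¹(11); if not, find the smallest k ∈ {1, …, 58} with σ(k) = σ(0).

Recall: injectivity means: for all a, b in the domain, σ(a) = σ(b) implies a = b.
Suppose σ(a) = σ(b) in ℤ/59ℤ. Then 32a + 27 ≡ 32b + 27 (mod 59), hence 32(a − b) ≡ 0 (mod 59).
Since gcd(32, 59) = 1, 32 is invertible modulo 59, so a − b ≡ 0 (mod 59), i.e. a = b.
We now compute 32⁻¹ mod 59 explicitly. Euclid's algorithm: 59 = 1·32 + 27, 32 = 1·27 + 5, 27 = 5·5 + 2, 5 = 2·2 + 1; back-substituting gives 1 = 24·32 − 13·59, so 32⁻¹ ≡ 24 (mod 59).
For any y ∈ ℤ/59ℤ, x = 24(y − 27) mod 59 satisfies σ(x) = 32·24(y − 27) + 27 ≡ y (since 32·24 ≡ 1 mod 59). So every y has a preimage.
Hence σ is bijective.
Since σ is bijective, we compute σ⁻¹(11): solve 32x + 27 ≡ 11 (mod 59), i.e. 32x ≡ 43 (mod 59).
Multiplying by 32⁻¹ = 24 gives x ≡ 24·43 = 1032 = 17·59 + 29 ≡ 29 (mod 59).
Check: σ(29) = 32·29 + 27 = 955 = 16·59 + 11 ≡ 11 (mod 59).

29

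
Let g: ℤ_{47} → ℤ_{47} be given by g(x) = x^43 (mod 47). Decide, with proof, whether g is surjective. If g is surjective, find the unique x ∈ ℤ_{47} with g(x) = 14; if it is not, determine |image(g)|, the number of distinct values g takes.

27

Since 47 is prime, the nonzero elements of ℤ_{47} form a cyclic group of order 46.
As gcd(43, 46) = 1, raising to the 43rd power is a bijection on this group: if u^43 ≡ v^43 then (uv^{−1})^43 = 1, and the only element of order dividing gcd(43, 46) = 1 is 1, so u = v.
With g(0) = 0 this makes g injective on all of ℤ_{47}, hence bijective (finite equal-size domain and codomain). In particular g is surjective.
Since g is surjective, we find the preimage of 14. The inverse of x ↦ x^43 on (ℤ_{47})^× is x ↦ x^15, because 43·15 = 645 = 14·46 + 1 ≡ 1 (mod 46) and x^{46} = 1 for x ≠ 0 (Fermat). So g⁻¹(14) = 14^15 mod 47.
Repeated squaring mod 47: 14^1 ≡ 14, 14^2 ≡ 14² = 196 ≡ 8, 14^4 ≡ 8² = 64 ≡ 17, 14^8 ≡ 17² = 289 ≡ 7. Since 15 = 8 + 4 + 2 + 1, 14^15 ≡ 7·17·8·14: 7·17 = 119 ≡ 25, then 25·8 = 200 ≡ 12, then 12·14 = 168 ≡ 27. So 14^15 ≡ 27 (mod 47).
Hence g⁻¹(14) = 27.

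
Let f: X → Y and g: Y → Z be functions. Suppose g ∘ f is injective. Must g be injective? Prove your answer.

No. Take X = {1, 2}, Y = {1, 2, 3}, Z = {1, 2, 3}, f(a) = a for each a ∈ X, and g(b) = 2 if b ∈ {2, 3} else g(b) = b.
Then g ∘ f = f is injective (X ⊂ Y and f is the inclusion), but g(2) = g(3) = 2 with 2 ≠ 3, so g is not injective.

not injective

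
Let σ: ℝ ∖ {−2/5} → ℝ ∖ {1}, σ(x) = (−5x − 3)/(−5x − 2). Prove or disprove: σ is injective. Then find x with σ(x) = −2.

Suppose σ(a) = σ(b). Cross-multiplying: (−5a − 3)(−5b − 2) = (−5b − 3)(−5a − 2).
Expanding both sides and cancelling the symmetric terms leaves −5·(a − b) = 0. Since −5 ≠ 0, a = b. Therefore σ is injective.
Solving σ(x) = −2: cross-multiplying gives −5x − 3 = −2(−5x − 2), which rearranges to −15x = 7, so x = −7/15.

-7/15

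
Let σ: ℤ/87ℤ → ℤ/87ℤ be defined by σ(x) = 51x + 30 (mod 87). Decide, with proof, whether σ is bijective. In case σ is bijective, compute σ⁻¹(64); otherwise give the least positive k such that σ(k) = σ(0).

29

Recall: injectivity means: for all s, t in the domain, σ(s) = σ(t) implies s = t.
We have gcd(51, 87) = 3 > 1. Taking s = 0 and t = 29: σ(0) = 30 and σ(29) = 51·29 + 30 = 1509 ≡ 30 (mod 87).
So σ(0) = σ(29) while 0 ≠ 29, thus σ is not injective, hence not bijective.
Since σ is not bijective, we find the least positive k with σ(k) = σ(0): this means 51k ≡ 0 (mod 87), i.e. 87 ∣ 51k. Since gcd(51, 87) = 3, dividing through by 3 this holds exactly when 29 ∣ 17k, and as gcd(17, 29) = 1, exactly when 29 ∣ k.
The smallest positive such k is 29.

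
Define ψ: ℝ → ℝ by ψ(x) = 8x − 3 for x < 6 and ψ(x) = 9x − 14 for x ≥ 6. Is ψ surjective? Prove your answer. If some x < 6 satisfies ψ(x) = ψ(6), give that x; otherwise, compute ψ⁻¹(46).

Both pieces are strictly increasing (slopes 8 and 9), so each is injective on its own interval.
The left piece maps (−∞, 6) onto (−∞, 45); the right piece maps [6, ∞) onto [40, ∞).
The union (−∞, 45) ∪ [40, ∞) covers ℝ, so ψ is surjective.
For the follow-up: the images overlap, so an x < 6 with ψ(x) = ψ(6) exists. ψ(6) = 40; solving 8x − 3 = 40 for x < 6 gives x = (40 + 3)/8 = 43/8.

43/8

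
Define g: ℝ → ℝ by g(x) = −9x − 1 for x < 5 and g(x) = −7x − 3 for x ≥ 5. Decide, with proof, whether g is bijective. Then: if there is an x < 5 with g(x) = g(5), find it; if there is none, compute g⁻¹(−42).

37/9

Both pieces are strictly decreasing (slopes −9 and −7), so each is injective on its own interval.
The left piece maps (−∞, 5) onto (−46, ∞); the right piece maps [5, ∞) onto (−∞, −38].
These images overlap. In particular g(5) = −38 (right piece), and solving −9x − 1 = −38 on the left piece gives x = 37/9 < 5.
So g(37/9) = g(5) with 37/9 ≠ 5, and g is not injective, hence not bijective. This x = 37/9 is the requested value below 5.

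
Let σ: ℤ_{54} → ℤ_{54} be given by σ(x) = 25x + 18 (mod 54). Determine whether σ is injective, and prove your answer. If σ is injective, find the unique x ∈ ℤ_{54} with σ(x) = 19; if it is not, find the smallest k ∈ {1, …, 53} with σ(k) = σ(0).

Suppose σ(x_1) = σ(x_2) in ℤ_{54}. Then 25x_1 + 18 ≡ 25x_2 + 18 (mod 54), therefore 25(x_1 − x_2) ≡ 0 (mod 54).
Since gcd(25, 54) = 1, 25 is invertible modulo 54, thus x_1 − x_2 ≡ 0 (mod 54), i.e. x_1 = x_2.
So σ is injective.
We now compute 25⁻¹ mod 54 explicitly. Euclid's algorithm: 54 = 2·25 + 4, 25 = 6·4 + 1; back-substituting gives 1 = 13·25 − 6·54, so 25⁻¹ ≡ 13 (mod 54).
Since σ is injective, we find σ⁻¹(19): we need 25x ≡ 19 − 18 ≡ 1 (mod 54). Using 25⁻¹ = 13: x ≡ 13·1 = 13, so x = 13.
Check: σ(13) = 25·13 + 18 = 343 = 6·54 + 19 ≡ 19 (mod 54).

13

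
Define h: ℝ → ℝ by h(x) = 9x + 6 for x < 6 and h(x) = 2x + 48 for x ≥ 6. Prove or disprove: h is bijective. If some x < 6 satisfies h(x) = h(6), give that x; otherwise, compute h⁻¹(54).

16/3

Both pieces are strictly increasing (slopes 9 and 2), so each is injective on its own interval.
The left piece maps (−∞, 6) onto (−∞, 60); the right piece maps [6, ∞) onto [60, ∞).
Since 60 = 60, the images partition ℝ: h is injective and surjective, hence bijective.
Because the two images are disjoint, no x < 6 has h(x) = h(6), so we compute h⁻¹(54): 54 lies in (−∞, 60), so solve 9x + 6 = 54: x = (54 − 6)/9 = 16/3.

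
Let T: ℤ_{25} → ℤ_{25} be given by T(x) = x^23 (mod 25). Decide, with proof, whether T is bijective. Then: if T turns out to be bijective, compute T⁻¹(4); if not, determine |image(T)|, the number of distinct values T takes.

T(0) = 0^23 = 0.
T(5): Repeated squaring mod 25: 5^1 ≡ 5, 5^2 ≡ 5² = 25 ≡ 0, 5^4 ≡ 0² = 0, 5^8 ≡ 0² = 0, 5^16 ≡ 0² = 0. Since 23 = 16 + 4 + 2 + 1, 5^23 ≡ 0·0·0·5: 0·0 = 0, then 0·0 = 0, then 0·5 = 0. So 5^23 ≡ 0 (mod 25).
So T(0) = T(5) = 0 while 0 ≠ 5, hence T is not injective, hence not bijective.
Since T is not bijective, we determine |image(T)|. Computing x^23 mod 25 for each x (by repeated squaring, reducing mod 25 at every step), the values T(0), T(1), …, T(24) are: 0, 1, 8, 2, 14, 0, 16, 18, 12, 4, 0, 6, 3, 22, 19, 0, 21, 13, 7, 9, 0, 11, 23, 17, 24.
The distinct values are {0, 1, 2, 3, 4, 6, 7, 8, 9, 11, 12, 13, 14, 16, 17, 18, 19, 21, 22, 23, 24}; there are 21 of them.

21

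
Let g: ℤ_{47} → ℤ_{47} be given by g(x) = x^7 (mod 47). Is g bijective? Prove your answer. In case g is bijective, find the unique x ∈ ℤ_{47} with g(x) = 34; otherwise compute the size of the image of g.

Since 47 is prime, the nonzero elements of ℤ_{47} form a cyclic group of order 46.
As gcd(7, 46) = 1, raising to the 7th power is a bijection on this group: if x_1^7 ≡ x_2^7 then (x_1x_2^{−1})^7 = 1, and the only element of order dividing gcd(7, 46) = 1 is 1, so x_1 = x_2.
With g(0) = 0 this makes g injective on all of ℤ_{47}, hence bijective (finite equal-size domain and codomain). In particular g is bijective.
Since g is bijective, we find the preimage of 34. The inverse of x ↦ x^7 on (ℤ_{47})^× is x ↦ x^33, because 7·33 = 231 = 5·46 + 1 ≡ 1 (mod 46) and x^{46} = 1 for x ≠ 0 (Fermat). So g⁻¹(34) = 34^33 mod 47.
Repeated squaring mod 47: 34^1 ≡ 34, 34^2 ≡ 34² = 1156 ≡ 28, 34^4 ≡ 28² = 784 ≡ 32, 34^8 ≡ 32² = 1024 ≡ 37, 34^16 ≡ 37² = 1369 ≡ 6, 34^32 ≡ 6² = 36. Since 33 = 32 + 1, 34^33 ≡ 36·34: 36·34 = 1224 ≡ 2. So 34^33 ≡ 2 (mod 47).
Hence g⁻¹(34) = 2.

2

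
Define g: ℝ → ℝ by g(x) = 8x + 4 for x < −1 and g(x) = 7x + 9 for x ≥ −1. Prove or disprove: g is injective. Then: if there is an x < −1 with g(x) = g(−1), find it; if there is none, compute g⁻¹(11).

2/7

Both pieces are strictly increasing (slopes 8 and 7), so each is injective on its own interval.
The left piece maps (−∞, −1) onto (−∞, −4); the right piece maps [−1, ∞) onto [2, ∞).
These images are disjoint, so no value is attained by both pieces. Therefore g is injective.
Because the two images are disjoint, no x < −1 has g(x) = g(−1), so we compute g⁻¹(11): 11 lies in [2, ∞), so solve 7x + 9 = 11: x = (11 − 9)/7 = 2/7.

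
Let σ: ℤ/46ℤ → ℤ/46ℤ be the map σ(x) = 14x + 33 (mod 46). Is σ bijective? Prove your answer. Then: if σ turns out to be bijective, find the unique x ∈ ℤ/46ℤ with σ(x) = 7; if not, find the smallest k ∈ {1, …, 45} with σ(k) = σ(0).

We have gcd(14, 46) = 2 > 1. Taking s = 0 and t = 23: σ(0) = 33 and σ(23) = 14·23 + 33 = 355 ≡ 33 (mod 46).
So σ(0) = σ(23) while 0 ≠ 23, hence σ is not injective, hence not bijective.
Since σ is not bijective, we find the least positive k with σ(k) = σ(0): this means 14k ≡ 0 (mod 46), i.e. 46 ∣ 14k. Since gcd(14, 46) = 2, dividing through by 2 this holds exactly when 23 ∣ 7k, and as gcd(7, 23) = 1, exactly when 23 ∣ k.
The smallest positive such k is 23.

23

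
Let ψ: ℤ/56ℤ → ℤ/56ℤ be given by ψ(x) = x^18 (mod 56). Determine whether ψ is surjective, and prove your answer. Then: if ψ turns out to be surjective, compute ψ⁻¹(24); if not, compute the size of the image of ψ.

4

ψ(1) = 1^18 = 1.
ψ(3): Repeated squaring mod 56: 3^1 ≡ 3, 3^2 ≡ 3² = 9, 3^4 ≡ 9² = 81 ≡ 25, 3^8 ≡ 25² = 625 ≡ 9, 3^16 ≡ 9² = 81 ≡ 25. Since 18 = 16 + 2, 3^18 ≡ 25·9: 25·9 = 225 ≡ 1. So 3^18 ≡ 1 (mod 56).
So ψ(1) = ψ(3) = 1 while 1 ≠ 3, thus ψ is not injective.
A non-injective map from the 56-element set ℤ/56ℤ to itself takes at most 55 distinct values, so it cannot be surjective. Therefore ψ is not surjective.
Since ψ is not surjective, we determine |image(ψ)|. Computing x^18 mod 56 for each x (by repeated squaring, reducing mod 56 at every step), the values ψ(0), ψ(1), …, ψ(55) are: 0, 1, 8, 1, 8, 1, 8, 49, 8, 1, 8, 1, 8, 1, 0, 1, 8, 1, 8, 1, 8, 49, 8, 1, 8, 1, 8, 1, 0, 1, 8, 1, 8, 1, 8, 49, 8, 1, 8, 1, 8, 1, 0, 1, 8, 1, 8, 1, 8, 49, 8, 1, 8, 1, 8, 1.
The distinct values are {0, 1, 8, 49}; there are 4 of them.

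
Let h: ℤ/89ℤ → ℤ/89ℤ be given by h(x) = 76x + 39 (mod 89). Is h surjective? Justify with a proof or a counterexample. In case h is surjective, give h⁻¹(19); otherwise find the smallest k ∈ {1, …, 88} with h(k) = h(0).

Recall that surjectivity means every element of the codomain has a preimage under h.
Since gcd(76, 89) = 1, 76 is invertible modulo 89. Euclid's algorithm: 89 = 1·76 + 13, 76 = 5·13 + 11, 13 = 1·11 + 2, 11 = 5·2 + 1; back-substituting gives 1 = 41·76 − 35·89, so 76⁻¹ ≡ 41 (mod 89).
For any y ∈ ℤ/89ℤ, x = 41(y − 39) mod 89 satisfies h(x) = 76·41(y − 39) + 39 ≡ y (since 76·41 ≡ 1 mod 89). So every y has a preimage.
Hence h is surjective.
Since h is surjective, we compute h⁻¹(19): solve 76x + 39 ≡ 19 (mod 89), i.e. 76x ≡ 69 (mod 89).
Multiplying by 76⁻¹ = 41 gives x ≡ 41·69 = 2829 = 31·89 + 70 ≡ 70 (mod 89).
Check: h(70) = 76·70 + 39 = 5359 = 60·89 + 19 ≡ 19 (mod 89).

70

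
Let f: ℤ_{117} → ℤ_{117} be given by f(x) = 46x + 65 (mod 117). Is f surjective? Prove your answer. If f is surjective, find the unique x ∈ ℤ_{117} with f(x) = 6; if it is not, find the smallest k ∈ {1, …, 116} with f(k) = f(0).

103

Since gcd(46, 117) = 1, 46 is invertible modulo 117. Euclid's algorithm: 117 = 2·46 + 25, 46 = 1·25 + 21, 25 = 1·21 + 4, 21 = 5·4 + 1; back-substituting gives 1 = 28·46 − 11·117, so 46⁻¹ ≡ 28 (mod 117).
Then y ↦ 28(y − 65) is a two-sided inverse to f, so every y ∈ ℤ_{117} has a preimage.
So f is surjective.
Since f is surjective, we find f⁻¹(6): we need 46x ≡ 6 − 65 ≡ 58 (mod 117). Using 46⁻¹ = 28: x ≡ 28·58 = 1624 = 13·117 + 103, so x = 103.
Check: f(103) = 46·103 + 65 = 4803 = 41·117 + 6 ≡ 6 (mod 117).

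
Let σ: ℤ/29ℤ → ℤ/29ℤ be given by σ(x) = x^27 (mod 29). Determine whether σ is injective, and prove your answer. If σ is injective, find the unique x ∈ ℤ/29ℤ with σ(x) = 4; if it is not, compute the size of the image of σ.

22

Since 29 is prime, the nonzero elements of ℤ/29ℤ form a cyclic group of order 28.
As gcd(27, 28) = 1, raising to the 27th power is a bijection on this group: if s^27 ≡ t^27 then (st^{−1})^27 = 1, and the only element of order dividing gcd(27, 28) = 1 is 1, so s = t.
With σ(0) = 0 this makes σ injective on all of ℤ/29ℤ, hence bijective (finite equal-size domain and codomain). In particular σ is injective.
Since σ is injective, we find the preimage of 4. The inverse of x ↦ x^27 on (ℤ/29ℤ)^× is x ↦ x^27, because 27·27 = 729 = 26·28 + 1 ≡ 1 (mod 28) and x^{28} = 1 for x ≠ 0 (Fermat). So σ⁻¹(4) = 4^27 mod 29.
Repeated squaring mod 29: 4^1 ≡ 4, 4^2 ≡ 4² = 16, 4^4 ≡ 16² = 256 ≡ 24, 4^8 ≡ 24² = 576 ≡ 25, 4^16 ≡ 25² = 625 ≡ 16. Since 27 = 16 + 8 + 2 + 1, 4^27 ≡ 16·25·16·4: 16·25 = 400 ≡ 23, then 23·16 = 368 ≡ 20, then 20·4 = 80 ≡ 22. So 4^27 ≡ 22 (mod 29).
Hence σ⁻¹(4) = 22.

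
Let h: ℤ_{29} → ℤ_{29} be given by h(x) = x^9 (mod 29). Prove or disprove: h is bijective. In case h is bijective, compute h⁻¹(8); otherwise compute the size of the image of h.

26

Since 29 is prime, the nonzero elements of ℤ_{29} form a cyclic group of order 28.
As gcd(9, 28) = 1, raising to the 9th power is a bijection on this group: if s^9 ≡ t^9 then (st^{−1})^9 = 1, and the only element of order dividing gcd(9, 28) = 1 is 1, so s = t.
With h(0) = 0 this makes h injective on all of ℤ_{29}, hence bijective (finite equal-size domain and codomain). In particular h is bijective.
Since h is bijective, we find the preimage of 8. The inverse of x ↦ x^9 on (ℤ_{29})^× is x ↦ x^25, because 9·25 = 225 = 8·28 + 1 ≡ 1 (mod 28) and x^{28} = 1 for x ≠ 0 (Fermat). So h⁻¹(8) = 8^25 mod 29.
Repeated squaring mod 29: 8^1 ≡ 8, 8^2 ≡ 8² = 64 ≡ 6, 8^4 ≡ 6² = 36 ≡ 7, 8^8 ≡ 7² = 49 ≡ 20, 8^16 ≡ 20² = 400 ≡ 23. Since 25 = 16 + 8 + 1, 8^25 ≡ 23·20·8: 23·20 = 460 ≡ 25, then 25·8 = 200 ≡ 26. So 8^25 ≡ 26 (mod 29).
Hence h⁻¹(8) = 26.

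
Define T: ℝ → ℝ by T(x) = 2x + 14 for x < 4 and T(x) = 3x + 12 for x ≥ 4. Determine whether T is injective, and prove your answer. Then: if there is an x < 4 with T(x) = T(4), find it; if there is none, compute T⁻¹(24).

Both pieces are strictly increasing (slopes 2 and 3), so each is injective on its own interval.
The left piece maps (−∞, 4) onto (−∞, 22); the right piece maps [4, ∞) onto [24, ∞).
These images are disjoint, so no value is attained by both pieces. Therefore T is injective.
Because the two images are disjoint, no x < 4 has T(x) = T(4), so we compute T⁻¹(24): 24 lies in [24, ∞), so solve 3x + 12 = 24: x = (24 − 12)/3 = 4.

4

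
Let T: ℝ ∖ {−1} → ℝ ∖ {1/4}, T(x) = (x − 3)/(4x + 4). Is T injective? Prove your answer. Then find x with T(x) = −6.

Suppose T(s) = T(t). Cross-multiplying: (s − 3)(4t + 4) = (t − 3)(4s + 4).
Expanding both sides and cancelling the symmetric terms leaves 16·(s − t) = 0. Since 16 ≠ 0, s = t. Therefore T is injective.
Solving T(x) = −6: cross-multiplying gives x − 3 = −6(4x + 4), which rearranges to 25x = −21, so x = −21/25.

-21/25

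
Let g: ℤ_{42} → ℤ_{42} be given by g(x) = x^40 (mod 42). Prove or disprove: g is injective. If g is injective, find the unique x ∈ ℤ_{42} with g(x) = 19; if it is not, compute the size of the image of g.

g(4): Repeated squaring mod 42: 4^1 ≡ 4, 4^2 ≡ 4² = 16, 4^4 ≡ 16² = 256 ≡ 4, 4^8 ≡ 4² = 16, 4^16 ≡ 16² = 256 ≡ 4, 4^32 ≡ 4² = 16. Since 40 = 32 + 8, 4^40 ≡ 16·16: 16·16 = 256 ≡ 4. So 4^40 ≡ 4 (mod 42).
g(10): Repeated squaring mod 42: 10^1 ≡ 10, 10^2 ≡ 10² = 100 ≡ 16, 10^4 ≡ 16² = 256 ≡ 4, 10^8 ≡ 4² = 16, 10^16 ≡ 16² = 256 ≡ 4, 10^32 ≡ 4² = 16. Since 40 = 32 + 8, 10^40 ≡ 16·16: 16·16 = 256 ≡ 4. So 10^40 ≡ 4 (mod 42).
So g(4) = g(10) = 4 while 4 ≠ 10, hence g is not injective.
Since g is not injective, we determine |image(g)|. Computing x^40 mod 42 for each x (by repeated squaring, reducing mod 42 at every step), the values g(0), g(1), …, g(41) are: 0, 1, 16, 39, 4, 37, 36, 7, 22, 9, 4, 25, 30, 1, 28, 15, 16, 25, 18, 37, 22, 21, 22, 37, 18, 25, 16, 15, 28, 1, 30, 25, 4, 9, 22, 7, 36, 37, 4, 39, 16, 1.
The distinct values are {0, 1, 4, 7, 9, 15, 16, 18, 21, 22, 25, 28, 30, 36, 37, 39}; there are 16 of them.

16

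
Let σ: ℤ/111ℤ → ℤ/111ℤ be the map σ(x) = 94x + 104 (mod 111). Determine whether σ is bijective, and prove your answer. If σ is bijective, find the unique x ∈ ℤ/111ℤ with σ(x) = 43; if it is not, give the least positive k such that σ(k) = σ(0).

95

Suppose σ(s) = σ(t) in ℤ/111ℤ. Then 94s + 104 ≡ 94t + 104 (mod 111), hence 94(s − t) ≡ 0 (mod 111).
Since gcd(94, 111) = 1, 94 is invertible modulo 111, therefore s − t ≡ 0 (mod 111), i.e. s = t.
We now compute 94⁻¹ mod 111 explicitly. Euclid's algorithm: 111 = 1·94 + 17, 94 = 5·17 + 9, 17 = 1·9 + 8, 9 = 1·8 + 1; back-substituting gives 1 = 13·94 − 11·111, so 94⁻¹ ≡ 13 (mod 111).
Then y ↦ 13(y − 104) is a two-sided inverse to σ, so every y ∈ ℤ/111ℤ has a preimage.
Therefore σ is bijective.
Since σ is bijective, we compute σ⁻¹(43): solve 94x + 104 ≡ 43 (mod 111), i.e. 94x ≡ 50 (mod 111).
Multiplying by 94⁻¹ = 13 gives x ≡ 13·50 = 650 = 5·111 + 95 ≡ 95 (mod 111).
Check: σ(95) = 94·95 + 104 = 9034 = 81·111 + 43 ≡ 43 (mod 111).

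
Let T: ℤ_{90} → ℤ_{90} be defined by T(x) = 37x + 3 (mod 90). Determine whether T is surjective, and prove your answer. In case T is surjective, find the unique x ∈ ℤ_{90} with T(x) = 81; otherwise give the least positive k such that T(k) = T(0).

Since gcd(37, 90) = 1, 37 is invertible modulo 90. Euclid's algorithm: 90 = 2·37 + 16, 37 = 2·16 + 5, 16 = 3·5 + 1; back-substituting gives 1 = 73·37 − 30·90, so 37⁻¹ ≡ 73 (mod 90).
Then y ↦ 73(y − 3) is a two-sided inverse to T, so every y ∈ ℤ_{90} has a preimage.
Therefore T is surjective.
Since T is surjective, we compute T⁻¹(81): solve 37x + 3 ≡ 81 (mod 90), i.e. 37x ≡ 78 (mod 90).
Multiplying by 37⁻¹ = 73 gives x ≡ 73·78 = 5694 = 63·90 + 24 ≡ 24 (mod 90).
Check: T(24) = 37·24 + 3 = 891 = 9·90 + 81 ≡ 81 (mod 90).

24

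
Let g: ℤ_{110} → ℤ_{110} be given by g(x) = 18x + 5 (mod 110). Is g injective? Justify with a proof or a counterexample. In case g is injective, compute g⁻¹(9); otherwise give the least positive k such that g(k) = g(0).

We have gcd(18, 110) = 2 > 1. Taking u = 0 and v = 55: g(0) = 5 and g(55) = 18·55 + 5 = 995 ≡ 5 (mod 110).
So g(0) = g(55) while 0 ≠ 55, therefore g is not injective.
Since g is not injective, we find the least positive k with g(k) = g(0): this means 18k ≡ 0 (mod 110), i.e. 110 ∣ 18k. Since gcd(18, 110) = 2, dividing through by 2 this holds exactly when 55 ∣ 9k, and as gcd(9, 55) = 1, exactly when 55 ∣ k.
The smallest positive such k is 55.

55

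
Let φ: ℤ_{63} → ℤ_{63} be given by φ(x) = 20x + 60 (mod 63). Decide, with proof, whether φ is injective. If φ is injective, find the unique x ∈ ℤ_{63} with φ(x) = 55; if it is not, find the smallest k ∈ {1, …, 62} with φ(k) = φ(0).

47

Suppose φ(x_1) = φ(x_2) in ℤ_{63}. Then 20x_1 + 60 ≡ 20x_2 + 60 (mod 63), so 20(x_1 − x_2) ≡ 0 (mod 63).
Since gcd(20, 63) = 1, 20 is invertible modulo 63, so x_1 − x_2 ≡ 0 (mod 63), i.e. x_1 = x_2.
So φ is injective.
We now compute 20⁻¹ mod 63 explicitly. Euclid's algorithm: 63 = 3·20 + 3, 20 = 6·3 + 2, 3 = 1·2 + 1; back-substituting gives 1 = 41·20 − 13·63, so 20⁻¹ ≡ 41 (mod 63).
Since φ is injective, we find φ⁻¹(55): we need 20x ≡ 55 − 60 ≡ 58 (mod 63). Using 20⁻¹ = 41: x ≡ 41·58 = 2378 = 37·63 + 47, so x = 47.
Check: φ(47) = 20·47 + 60 = 1000 = 15·63 + 55 ≡ 55 (mod 63).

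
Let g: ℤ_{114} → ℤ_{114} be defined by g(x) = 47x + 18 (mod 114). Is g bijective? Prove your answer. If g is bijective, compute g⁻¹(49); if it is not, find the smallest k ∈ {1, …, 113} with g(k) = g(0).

By definition, injectivity means: for all s, t in the domain, g(s) = g(t) implies s = t.
Suppose g(s) = g(t) in ℤ_{114}. Then 47s + 18 ≡ 47t + 18 (mod 114), thus 47(s − t) ≡ 0 (mod 114).
Since gcd(47, 114) = 1, 47 is invertible modulo 114, so s − t ≡ 0 (mod 114), i.e. s = t.
We now compute 47⁻¹ mod 114 explicitly. Euclid's algorithm: 114 = 2·47 + 20, 47 = 2·20 + 7, 20 = 2·7 + 6, 7 = 1·6 + 1; back-substituting gives 1 = 17·47 − 7·114, so 47⁻¹ ≡ 17 (mod 114).
For any y ∈ ℤ_{114}, x = 17(y − 18) mod 114 satisfies g(x) = 47·17(y − 18) + 18 ≡ y (since 47·17 ≡ 1 mod 114). So every y has a preimage.
So g is bijective.
Since g is bijective, we find g⁻¹(49): we need 47x ≡ 49 − 18 ≡ 31 (mod 114). Using 47⁻¹ = 17: x ≡ 17·31 = 527 = 4·114 + 71, so x = 71.
Check: g(71) = 47·71 + 18 = 3355 = 29·114 + 49 ≡ 49 (mod 114).

71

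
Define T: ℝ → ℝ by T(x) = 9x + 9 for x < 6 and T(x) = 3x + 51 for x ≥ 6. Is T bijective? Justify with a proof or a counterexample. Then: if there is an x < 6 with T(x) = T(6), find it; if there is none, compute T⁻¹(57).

Both pieces are strictly increasing (slopes 9 and 3), so each is injective on its own interval.
The left piece maps (−∞, 6) onto (−∞, 63); the right piece maps [6, ∞) onto [69, ∞).
The images leave a gap (63 has no preimage), so T is not surjective, hence not bijective.
Because the two images are disjoint, no x < 6 has T(x) = T(6), so we compute T⁻¹(57): 57 lies in (−∞, 63), so solve 9x + 9 = 57: x = (57 − 9)/9 = 16/3.

16/3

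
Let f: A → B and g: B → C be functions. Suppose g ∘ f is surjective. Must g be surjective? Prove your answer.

surjective

Let c ∈ C. Since g ∘ f is surjective, some a ∈ A has g(f(a)) = c. Then b = f(a) ∈ B satisfies g(b) = c. So g is surjective.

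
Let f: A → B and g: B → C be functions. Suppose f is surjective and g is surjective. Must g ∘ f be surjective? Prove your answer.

Let c ∈ C. Since g is surjective, there is b ∈ B with g(b) = c. Since f is surjective, there is a ∈ A with f(a) = b.
Then (g ∘ f)(a) = g(b) = c. Hence g ∘ f is surjective.

surjective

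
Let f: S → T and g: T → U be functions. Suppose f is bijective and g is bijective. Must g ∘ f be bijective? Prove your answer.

bijective

Injectivity: if g(f(s)) = g(f(t)) then f(s) = f(t) (g injective) so s = t (f injective).
Surjectivity: for c ∈ U pick b with g(b) = c, then a with f(a) = b; then (g ∘ f)(a) = c.
Thus g ∘ f is bijective.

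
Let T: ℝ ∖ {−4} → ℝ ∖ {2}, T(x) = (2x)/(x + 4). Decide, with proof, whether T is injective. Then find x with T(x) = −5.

Suppose T(x_1) = T(x_2). Cross-multiplying: (2x_1)(x_2 + 4) = (2x_2)(x_1 + 4).
Expanding both sides and cancelling the symmetric terms leaves 8·(x_1 − x_2) = 0. Since 8 ≠ 0, x_1 = x_2. Thus T is injective.
Solving T(x) = −5: cross-multiplying gives 2x = −5(x + 4), which rearranges to 7x = −20, so x = −20/7.

-20/7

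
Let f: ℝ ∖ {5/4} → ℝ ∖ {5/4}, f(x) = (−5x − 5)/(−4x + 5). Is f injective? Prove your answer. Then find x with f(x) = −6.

Suppose f(u) = f(v). Cross-multiplying: (−5u − 5)(−4v + 5) = (−5v − 5)(−4u + 5).
Expanding both sides and cancelling the symmetric terms leaves −45·(u − v) = 0. Since −45 ≠ 0, u = v. So f is injective.
Solving f(x) = −6: cross-multiplying gives −5x − 5 = −6(−4x + 5), which rearranges to −29x = −25, so x = 25/29.

25/29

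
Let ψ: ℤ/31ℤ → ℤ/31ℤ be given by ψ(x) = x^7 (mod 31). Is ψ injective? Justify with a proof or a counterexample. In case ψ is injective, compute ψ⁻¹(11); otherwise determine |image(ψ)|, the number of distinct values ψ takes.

Since 31 is prime, the nonzero elements of ℤ/31ℤ form a cyclic group of order 30.
As gcd(7, 30) = 1, raising to the 7th power is a bijection on this group: if a^7 ≡ b^7 then (ab^{−1})^7 = 1, and the only element of order dividing gcd(7, 30) = 1 is 1, so a = b.
With ψ(0) = 0 this makes ψ injective on all of ℤ/31ℤ, hence bijective (finite equal-size domain and codomain). In particular ψ is injective.
Since ψ is injective, we find the preimage of 11. The inverse of x ↦ x^7 on (ℤ/31ℤ)^× is x ↦ x^13, because 7·13 = 91 = 3·30 + 1 ≡ 1 (mod 30) and x^{30} = 1 for x ≠ 0 (Fermat). So ψ⁻¹(11) = 11^13 mod 31.
Repeated squaring mod 31: 11^1 ≡ 11, 11^2 ≡ 11² = 121 ≡ 28, 11^4 ≡ 28² = 784 ≡ 9, 11^8 ≡ 9² = 81 ≡ 19. Since 13 = 8 + 4 + 1, 11^13 ≡ 19·9·11: 19·9 = 171 ≡ 16, then 16·11 = 176 ≡ 21. So 11^13 ≡ 21 (mod 31).
Hence ψ⁻¹(11) = 21.

21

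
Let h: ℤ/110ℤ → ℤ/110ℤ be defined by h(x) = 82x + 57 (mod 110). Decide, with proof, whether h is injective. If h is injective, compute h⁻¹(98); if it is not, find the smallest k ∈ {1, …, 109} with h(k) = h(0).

55

We have gcd(82, 110) = 2 > 1. Taking x_1 = 0 and x_2 = 55: h(0) = 57 and h(55) = 82·55 + 57 = 4567 ≡ 57 (mod 110).
So h(0) = h(55) while 0 ≠ 55, hence h is not injective.
Since h is not injective, we find the least positive k with h(k) = h(0): this means 82k ≡ 0 (mod 110), i.e. 110 ∣ 82k. Since gcd(82, 110) = 2, dividing through by 2 this holds exactly when 55 ∣ 41k, and as gcd(41, 55) = 1, exactly when 55 ∣ k.
The smallest positive such k is 55.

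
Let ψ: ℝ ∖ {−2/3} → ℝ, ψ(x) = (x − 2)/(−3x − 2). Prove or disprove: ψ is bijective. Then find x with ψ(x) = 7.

-6/11

If ψ(x) = −1/3, cross-multiplying gives −3(x − 2) = 1(−3x − 2), which simplifies to 6 = −2 — false.  So −1/3 has no preimage and ψ is not surjective.
Hence ψ is not bijective.
Solving ψ(x) = 7: cross-multiplying gives x − 2 = 7(−3x − 2), which rearranges to 22x = −12, so x = −6/11.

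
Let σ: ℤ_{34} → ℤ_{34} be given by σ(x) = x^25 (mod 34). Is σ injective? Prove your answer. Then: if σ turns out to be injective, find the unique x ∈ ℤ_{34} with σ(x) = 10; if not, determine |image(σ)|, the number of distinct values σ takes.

Computing x^25 mod 34 for each x (by repeated squaring, reducing mod 34 at every step), the values σ(0), σ(1), …, σ(33) are: 0, 1, 2, 31, 4, 29, 28, 27, 8, 9, 24, 23, 22, 13, 20, 15, 16, 17, 18, 19, 14, 21, 12, 11, 10, 25, 26, 7, 6, 5, 30, 3, 32, 33.
Every element of ℤ_{34} appears exactly once in this list, so σ is a bijection, and in particular injective.
Since σ is injective, we read off the preimage of 10 from the same table: σ(24) = 10, so σ⁻¹(10) = 24.

24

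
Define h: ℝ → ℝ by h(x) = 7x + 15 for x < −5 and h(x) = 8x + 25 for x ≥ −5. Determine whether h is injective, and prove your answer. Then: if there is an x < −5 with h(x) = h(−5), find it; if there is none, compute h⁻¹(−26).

-41/7

Both pieces are strictly increasing (slopes 7 and 8), so each is injective on its own interval.
The left piece maps (−∞, −5) onto (−∞, −20); the right piece maps [−5, ∞) onto [−15, ∞).
These images are disjoint, so no value is attained by both pieces. Hence h is injective.
Because the two images are disjoint, no x < −5 has h(x) = h(−5), so we compute h⁻¹(−26): −26 lies in (−∞, −20), so solve 7x + 15 = −26: x = (−26 − 15)/7 = −41/7.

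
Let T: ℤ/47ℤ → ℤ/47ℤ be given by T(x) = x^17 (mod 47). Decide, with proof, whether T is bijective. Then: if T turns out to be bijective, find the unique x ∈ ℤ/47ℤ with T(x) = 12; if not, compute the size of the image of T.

Since 47 is prime, the nonzero elements of ℤ/47ℤ form a cyclic group of order 46.
As gcd(17, 46) = 1, raising to the 17th power is a bijection on this group: if u^17 ≡ v^17 then (uv^{−1})^17 = 1, and the only element of order dividing gcd(17, 46) = 1 is 1, so u = v.
With T(0) = 0 this makes T injective on all of ℤ/47ℤ, hence bijective (finite equal-size domain and codomain). In particular T is bijective.
Since T is bijective, we find the preimage of 12. The inverse of x ↦ x^17 on (ℤ/47ℤ)^× is x ↦ x^19, because 17·19 = 323 = 7·46 + 1 ≡ 1 (mod 46) and x^{46} = 1 for x ≠ 0 (Fermat). So T⁻¹(12) = 12^19 mod 47.
Repeated squaring mod 47: 12^1 ≡ 12, 12^2 ≡ 12² = 144 ≡ 3, 12^4 ≡ 3² = 9, 12^8 ≡ 9² = 81 ≡ 34, 12^16 ≡ 34² = 1156 ≡ 28. Since 19 = 16 + 2 + 1, 12^19 ≡ 28·3·12: 28·3 = 84 ≡ 37, then 37·12 = 444 ≡ 21. So 12^19 ≡ 21 (mod 47).
Hence T⁻¹(12) = 21.

21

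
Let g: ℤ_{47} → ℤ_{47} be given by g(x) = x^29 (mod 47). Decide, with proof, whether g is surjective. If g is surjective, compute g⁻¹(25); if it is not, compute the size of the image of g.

Since 47 is prime, the nonzero elements of ℤ_{47} form a cyclic group of order 46.
As gcd(29, 46) = 1, raising to the 29th power is a bijection on this group: if u^29 ≡ v^29 then (uv^{−1})^29 = 1, and the only element of order dividing gcd(29, 46) = 1 is 1, so u = v.
With g(0) = 0 this makes g injective on all of ℤ_{47}, hence bijective (finite equal-size domain and codomain). In particular g is surjective.
Since g is surjective, we find the preimage of 25. The inverse of x ↦ x^29 on (ℤ_{47})^× is x ↦ x^27, because 29·27 = 783 = 17·46 + 1 ≡ 1 (mod 46) and x^{46} = 1 for x ≠ 0 (Fermat). So g⁻¹(25) = 25^27 mod 47.
Repeated squaring mod 47: 25^1 ≡ 25, 25^2 ≡ 25² = 625 ≡ 14, 25^4 ≡ 14² = 196 ≡ 8, 25^8 ≡ 8² = 64 ≡ 17, 25^16 ≡ 17² = 289 ≡ 7. Since 27 = 16 + 8 + 2 + 1, 25^27 ≡ 7·17·14·25: 7·17 = 119 ≡ 25, then 25·14 = 350 ≡ 21, then 21·25 = 525 ≡ 8. So 25^27 ≡ 8 (mod 47).
Hence g⁻¹(25) = 8.

8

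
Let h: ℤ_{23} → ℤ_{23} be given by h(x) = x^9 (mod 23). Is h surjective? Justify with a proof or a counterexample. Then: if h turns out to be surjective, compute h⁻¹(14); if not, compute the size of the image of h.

Since 23 is prime, the nonzero elements of ℤ_{23} form a cyclic group of order 22.
As gcd(9, 22) = 1, raising to the 9th power is a bijection on this group: if u^9 ≡ v^9 then (uv^{−1})^9 = 1, and the only element of order dividing gcd(9, 22) = 1 is 1, so u = v.
With h(0) = 0 this makes h injective on all of ℤ_{23}, hence bijective (finite equal-size domain and codomain). In particular h is surjective.
Since h is surjective, we find the preimage of 14. The inverse of x ↦ x^9 on (ℤ_{23})^× is x ↦ x^5, because 9·5 = 45 = 2·22 + 1 ≡ 1 (mod 22) and x^{22} = 1 for x ≠ 0 (Fermat). So h⁻¹(14) = 14^5 mod 23.
Repeated squaring mod 23: 14^1 ≡ 14, 14^2 ≡ 14² = 196 ≡ 12, 14^4 ≡ 12² = 144 ≡ 6. Since 5 = 4 + 1, 14^5 ≡ 6·14: 6·14 = 84 ≡ 15. So 14^5 ≡ 15 (mod 23).
Hence h⁻¹(14) = 15.

15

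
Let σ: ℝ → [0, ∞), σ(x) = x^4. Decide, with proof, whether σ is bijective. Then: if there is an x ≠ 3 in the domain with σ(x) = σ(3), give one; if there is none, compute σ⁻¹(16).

-3

σ(3) = 81 = (−3)^4 = σ(−3) (since 4 is even), with 3 ≠ −3. So σ is not injective, hence not bijective.
For the follow-up, such an x exists: taking x = −3 ∈ ℝ gives σ(−3) = 81 = σ(3) with −3 ≠ 3.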